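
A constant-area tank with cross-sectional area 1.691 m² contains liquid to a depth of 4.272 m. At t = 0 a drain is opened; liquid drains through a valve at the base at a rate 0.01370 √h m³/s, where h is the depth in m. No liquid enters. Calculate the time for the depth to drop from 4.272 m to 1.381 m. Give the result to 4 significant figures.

A dh/dt = −Q_out = −0.01370 √h.
∫ h^(−1/2) dh = −(0.01370/A) ∫ dt, giving 2√h = 2√h₀ − (0.01370/A) t.
t = 2A(√h₀ − √h)/0.01370 = 2·1.691·(√4.272 − √1.381)/0.01370
  = 3.38200 × (2.06688 − 1.17516) / 0.01370 = 220.132 s.

220.1 s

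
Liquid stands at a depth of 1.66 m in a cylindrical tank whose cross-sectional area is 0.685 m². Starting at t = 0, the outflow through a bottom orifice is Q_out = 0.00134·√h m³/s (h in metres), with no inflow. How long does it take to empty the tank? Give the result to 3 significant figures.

1320 s

A dh/dt = −Q_out = −0.00134 √h.
This is separable: 2 d(√h)/dt = −0.00134/A, so √h = √h₀ − (0.00134/(2A)) t.
Set h = 0: 2√h₀ = (0.00134/A) t_empty ⇒ t_empty = 2A√h₀/0.00134.
t_empty = 2·0.685·√1.66/0.00134 = 1.3700·1.2884/0.00134 = 1317.3 s.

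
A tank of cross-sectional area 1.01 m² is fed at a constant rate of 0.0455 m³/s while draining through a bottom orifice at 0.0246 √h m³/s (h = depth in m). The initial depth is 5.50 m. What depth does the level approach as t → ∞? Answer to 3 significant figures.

3.42 m

Level balance: A dh/dt = 0.0455 − 0.0246 √h. Setting dh/dt = 0:
Q_in = 0.0246 √h_ss ⇒ √h_ss = 0.0455/0.0246 = 1.8496.
h_ss = 1.8496² = 3.4210 m. (Since h₀ = 5.50 m > h_ss, the level will fall toward this value.)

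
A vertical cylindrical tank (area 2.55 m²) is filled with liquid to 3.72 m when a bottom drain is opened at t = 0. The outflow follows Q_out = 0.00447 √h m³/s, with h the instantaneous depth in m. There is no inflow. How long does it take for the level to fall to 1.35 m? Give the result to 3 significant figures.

A dh/dt = −Q_out = −0.00447 √h.
∫ h^(−1/2) dh = −(0.00447/A) ∫ dt, giving 2√h = 2√h₀ − (0.00447/A) t.
t = 2A(√h₀ − √h)/0.00447 = 2·2.55·(√3.72 − √1.35)/0.00447
  = 5.1000 × (1.9287 − 1.1619) / 0.00447 = 874.91 s.

875 s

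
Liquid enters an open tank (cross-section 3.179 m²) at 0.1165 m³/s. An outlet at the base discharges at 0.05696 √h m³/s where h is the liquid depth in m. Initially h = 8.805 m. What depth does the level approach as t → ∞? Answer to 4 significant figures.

A dh/dt = Q_in − 0.05696 √h. Steady state requires inflow = outflow:
Q_in = 0.05696 √h_ss ⇒ √h_ss = 0.1165/0.05696 = 2.04529.
h_ss = 2.04529² = 4.18323 m. (Since h₀ = 8.805 m > h_ss, the level will fall toward this value.)

4.183 m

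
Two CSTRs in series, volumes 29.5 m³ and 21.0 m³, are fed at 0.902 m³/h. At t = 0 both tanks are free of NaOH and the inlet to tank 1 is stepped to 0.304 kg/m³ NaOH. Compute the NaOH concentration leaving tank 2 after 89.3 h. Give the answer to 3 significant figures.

0.251 kg/m³

Species balance on tank i: dCᵢ/dt = (Cᵢ₋₁ − Cᵢ)/τᵢ with τᵢ = Vᵢ/Q.
τ₁ = 29.5/0.902 = 32.705 h; τ₂ = 21.0/0.902 = 23.282 h.
Tank 1: C₁ = C_in(1 − e^(−t/τ₁)). Tank 2 (τ₁ ≠ τ₂): C₂ = C_in[1 − (τ₁ e^(−t/τ₁) − τ₂ e^(−t/τ₂))/(τ₁ − τ₂)].
At t = 89.3: e^(−t/τ₁) = 0.065189, e^(−t/τ₂) = 0.021587.
C₂ = 0.304·[1 − (32.705·0.065189 − 23.282·0.021587)/(9.4235)] = 0.304·0.82709 = 0.25143 kg/m³.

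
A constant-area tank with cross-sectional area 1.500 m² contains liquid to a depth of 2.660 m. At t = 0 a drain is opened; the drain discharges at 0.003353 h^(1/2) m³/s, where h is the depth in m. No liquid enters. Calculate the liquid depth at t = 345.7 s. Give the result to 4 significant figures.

A dh/dt = −Q_out = −0.003353 √h.
∫ h^(−1/2) dh = −(0.003353/A) ∫ dt, giving 2√h = 2√h₀ − (0.003353/A) t.
√h = √2.660 − 0.003353·345.7/(2·1.500) = 1.63095 − 0.386377 = 1.24457.
h = 1.24457² = 1.54896 m.

1.549 m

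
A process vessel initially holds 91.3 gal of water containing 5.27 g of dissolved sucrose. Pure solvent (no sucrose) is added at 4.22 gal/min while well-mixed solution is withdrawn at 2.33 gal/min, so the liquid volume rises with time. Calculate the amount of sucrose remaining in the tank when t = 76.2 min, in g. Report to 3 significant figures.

1.64 g

Total volume: dV/dt = Q_in − Q_out = 1.8900 gal/min, so V(t) = 91.3 + 1.8900 t and V(76.2) = 235.32 gal.
Solute balance: dm/dt = 0 − Q_out C = −Q_out m/V(t).
Separate: dm/m = −Q_out dt/V(t) ⇒ ln(m/m₀) = −(Q_out/(Q_in−Q_out)) ln(V/V₀).
m = m₀ (V₀/V)^(Q_out/(Q_in−Q_out)) = 5.27 × (91.3/235.32)^(1.2328) = 1.6402 g.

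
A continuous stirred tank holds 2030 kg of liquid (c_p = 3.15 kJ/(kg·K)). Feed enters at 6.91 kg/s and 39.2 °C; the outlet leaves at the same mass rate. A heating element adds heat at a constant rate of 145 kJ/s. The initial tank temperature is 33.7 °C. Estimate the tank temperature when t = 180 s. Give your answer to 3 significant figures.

M c_p dT/dt = ṁ c_p (T_in − T) + Q̇.
Rearrange: dT/dt = (T_ss − T)/τ with τ = M/ṁ = 293.78 s and T_ss = T_in + Q̇/(ṁ c_p) = 45.862 °C.
T approaches T_ss exponentially: T(t) = T_ss + (T₀ − T_ss) e^(−t/τ).
T(180) = 45.862 + (-12.162)·e^(−180/293.78) = 45.862 + (-12.162)·0.54188 = 39.271 °C.

39.3 °C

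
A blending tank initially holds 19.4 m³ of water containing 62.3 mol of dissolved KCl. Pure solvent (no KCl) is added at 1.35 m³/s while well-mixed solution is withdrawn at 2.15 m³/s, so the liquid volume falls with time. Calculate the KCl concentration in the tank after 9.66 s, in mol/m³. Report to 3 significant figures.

Total volume: dV/dt = Q_in − Q_out = -0.80000 m³/s, so V(t) = 19.4 − 0.80000 t and V(9.66) = 11.672 m³.
Solute balance: dm/dt = 0 − Q_out C = −Q_out m/V(t).
Separate: dm/m = −Q_out dt/V(t) ⇒ ln(m/m₀) = −(Q_out/(Q_in−Q_out)) ln(V/V₀).
m = m₀ (V₀/V)^(Q_out/(Q_in−Q_out)) = 62.3 × (19.4/11.672)^(-2.6875) = 15.903 mol.
C = m/V = 15.903/11.672 = 1.3625 mol/m³.

1.36 mol/m³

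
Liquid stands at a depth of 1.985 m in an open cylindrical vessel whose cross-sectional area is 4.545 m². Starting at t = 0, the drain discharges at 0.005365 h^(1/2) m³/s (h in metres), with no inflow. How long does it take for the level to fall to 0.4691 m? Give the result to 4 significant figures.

1227 s

Accumulation of liquid (constant cross-section A): A dh/dt = −0.005365 √h.
Separate and integrate: 2(√h − √h₀) = −(0.005365/A) t.
t = 2A(√h₀ − √h)/0.005365 = 2·4.545·(√1.985 − √0.4691)/0.005365
  = 9.09000 × (1.40890 − 0.684909) / 0.005365 = 1226.67 s.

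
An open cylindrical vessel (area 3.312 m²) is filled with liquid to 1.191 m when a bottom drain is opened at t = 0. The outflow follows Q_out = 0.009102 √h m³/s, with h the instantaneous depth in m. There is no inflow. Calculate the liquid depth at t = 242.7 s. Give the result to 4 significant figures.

0.5743 m

A dh/dt = −Q_out = −0.009102 √h.
This is separable: 2 d(√h)/dt = −0.009102/A, so √h = √h₀ − (0.009102/(2A)) t.
√h = √1.191 − 0.009102·242.7/(2·3.312) = 1.09133 − 0.333493 = 0.757837.
h = 0.757837² = 0.574317 m.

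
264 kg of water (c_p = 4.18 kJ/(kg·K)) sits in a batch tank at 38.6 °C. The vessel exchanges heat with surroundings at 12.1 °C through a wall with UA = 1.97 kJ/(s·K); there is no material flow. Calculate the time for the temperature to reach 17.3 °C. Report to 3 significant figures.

M c_p dT/dt = −UA(T − T_amb).
τ = M c_p/UA = 560.16 s; T_ss = T_amb = 12.100 °C.
T(t) = T_ss + (T₀ − T_ss)e^(−t/τ); set T = 17.3:
t = −τ ln[(T − T_ss)/(T₀ − T_ss)] = −560.16 · ln(0.19623) = 912.22 s.

912 s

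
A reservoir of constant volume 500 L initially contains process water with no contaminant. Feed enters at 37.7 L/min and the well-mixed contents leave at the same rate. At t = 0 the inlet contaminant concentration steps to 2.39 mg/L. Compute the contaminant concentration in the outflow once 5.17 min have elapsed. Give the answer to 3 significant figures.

0.772 mg/L

Transient balance on the dissolved component: V dC/dt = Q(C_in − C).
Rewrite as dC/dt + C/τ = C_in/τ, τ = V/Q = 13.263 min.
C approaches C_in exponentially: C(t) = C_in + (C₀ − C_in) e^(−t/τ).
C(5.17) = 2.39 + (0 − 2.39)·e^(−5.17/13.263) = 2.39 + (-2.3900)·0.67718 = 0.77154 mg/L.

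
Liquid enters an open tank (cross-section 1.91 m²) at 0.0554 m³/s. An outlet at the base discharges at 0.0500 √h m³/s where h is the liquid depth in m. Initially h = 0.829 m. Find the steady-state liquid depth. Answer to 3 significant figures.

1.23 m

Accumulation of liquid (constant cross-section A): A dh/dt = Q_in − 0.0500 √h. At steady state dh/dt = 0:
Q_in = 0.0500 √h_ss ⇒ √h_ss = 0.0554/0.0500 = 1.1080.
h_ss = 1.1080² = 1.2277 m. (Since h₀ = 0.829 m < h_ss, the level will rise toward this value.)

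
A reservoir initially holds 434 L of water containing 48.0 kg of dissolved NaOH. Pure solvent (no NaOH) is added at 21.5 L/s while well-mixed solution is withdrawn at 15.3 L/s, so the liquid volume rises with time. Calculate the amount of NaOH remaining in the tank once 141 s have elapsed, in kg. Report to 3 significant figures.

Total volume: dV/dt = Q_in − Q_out = 6.2000 L/s, so V(t) = 434 + 6.2000 t and V(141) = 1308.2 L.
Solute balance: dm/dt = 0 − Q_out C = −Q_out m/V(t).
dm/m = −Q_out dt/(V₀ + 6.2000 t); integrating gives ln(m/m₀) = −(Q_out/(Q_in−Q_out)) ln(V/V₀).
m = m₀ (V₀/V)^(Q_out/(Q_in−Q_out)) = 48.0 × (434/1308.2)^(2.4677) = 3.1531 kg.

3.15 kg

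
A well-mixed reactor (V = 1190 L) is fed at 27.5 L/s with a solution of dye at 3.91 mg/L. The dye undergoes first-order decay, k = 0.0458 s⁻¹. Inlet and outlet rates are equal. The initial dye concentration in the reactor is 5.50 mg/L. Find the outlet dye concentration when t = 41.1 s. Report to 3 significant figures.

Accumulation = in − out − consumed: V dC/dt = Q C_in − Q C − k V C.
dC/dt = (Q/V) C_in − (Q/V + k) C; effective rate a = Q/V + k = 0.023109 + 0.0458 = 0.068909 s⁻¹.
C_ss = Q C_in/(Q + kV) = 1.3112 mg/L; C(t) = C_ss + (C₀ − C_ss) e^(−a t).
C(41.1) = 1.3112 + (4.1888)·e^(−0.068909·41.1) = 1.3112 + (4.1888)·0.058885 = 1.5579 mg/L.

1.56 mg/L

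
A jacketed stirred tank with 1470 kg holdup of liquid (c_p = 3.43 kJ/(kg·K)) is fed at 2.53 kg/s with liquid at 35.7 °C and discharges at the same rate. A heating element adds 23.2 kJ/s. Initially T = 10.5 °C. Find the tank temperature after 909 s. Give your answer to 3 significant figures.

M c_p dT/dt = ṁ c_p (T_in − T) + Q̇.
τ = M/ṁ = 581.03 s; T_ss = T_in + Q̇/(ṁ c_p) = 35.7 + 23.2/(2.53·3.43) = 38.373 °C.
Solution: T(t) = T_ss + (T₀ − T_ss) e^(−t/τ).
T(909) = 38.373 + (-27.873)·e^(−909/581.03) = 38.373 + (-27.873)·0.20920 = 32.542 °C.

32.5 °C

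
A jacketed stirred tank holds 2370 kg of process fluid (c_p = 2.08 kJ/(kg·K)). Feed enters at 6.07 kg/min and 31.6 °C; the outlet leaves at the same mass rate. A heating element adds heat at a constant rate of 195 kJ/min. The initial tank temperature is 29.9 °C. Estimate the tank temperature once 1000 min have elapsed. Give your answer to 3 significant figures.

45.7 °C

Energy balance: M c_p dT/dt = ṁ c_p (T_in − T) + 195.
Rearrange: dT/dt = (T_ss − T)/τ with τ = M/ṁ = 390.44 min and T_ss = T_in + Q̇/(ṁ c_p) = 47.045 °C.
Solution: T(t) = T_ss + (T₀ − T_ss) e^(−t/τ).
T(1000) = 47.045 + (-17.145)·e^(−1000/390.44) = 47.045 + (-17.145)·0.077213 = 45.721 °C.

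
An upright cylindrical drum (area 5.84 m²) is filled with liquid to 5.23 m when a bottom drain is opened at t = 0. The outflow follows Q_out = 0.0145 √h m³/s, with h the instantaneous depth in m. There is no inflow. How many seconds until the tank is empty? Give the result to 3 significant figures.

With no inflow, A dh/dt = −0.0145 √h.
This is separable: 2 d(√h)/dt = −0.0145/A, so √h = √h₀ − (0.0145/(2A)) t.
Set h = 0: 2√h₀ = (0.0145/A) t_empty ⇒ t_empty = 2A√h₀/0.0145.
t_empty = 2·5.84·√5.23/0.0145 = 11.680·2.2869/0.0145 = 1842.2 s.

1840 s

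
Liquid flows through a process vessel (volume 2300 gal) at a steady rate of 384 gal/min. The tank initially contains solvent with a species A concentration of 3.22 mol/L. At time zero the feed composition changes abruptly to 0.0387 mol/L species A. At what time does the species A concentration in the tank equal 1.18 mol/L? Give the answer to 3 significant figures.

6.14 min

Unsteady species balance (constant V, well mixed): V dC/dt = Q(C_in − C), so τ = V/Q = 5.9896 min.
C(t) = C_in + (C₀ − C_in) e^(−t/τ). Set C = 1.18 and solve for t:
e^(−t/τ) = (C − C_in)/(C₀ − C_in) = (1.18 − 0.0387)/(3.22 − 0.0387) = 0.35875
t = −τ ln(…) = 5.9896 × 1.0251 = 6.1401 min.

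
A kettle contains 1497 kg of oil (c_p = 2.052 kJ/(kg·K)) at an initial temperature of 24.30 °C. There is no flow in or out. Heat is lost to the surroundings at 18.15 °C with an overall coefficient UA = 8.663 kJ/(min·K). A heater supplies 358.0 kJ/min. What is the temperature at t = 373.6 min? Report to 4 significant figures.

Energy balance: M c_p dT/dt = −UA(T − T_amb) + Q̇.
dT/dt = (T_ss − T)/τ with T_ss = T_amb + Q̇/UA = 18.15 + 358.0/8.663 = 59.4752 °C, τ = M c_p/UA = 1497·2.052/8.663 = 354.594 min.
Solution: T(t) = T_ss + (T₀ − T_ss) e^(−t/τ).
T(373.6) = 59.4752 + (-35.1752)·0.348680 = 47.2103 °C.

47.21 °C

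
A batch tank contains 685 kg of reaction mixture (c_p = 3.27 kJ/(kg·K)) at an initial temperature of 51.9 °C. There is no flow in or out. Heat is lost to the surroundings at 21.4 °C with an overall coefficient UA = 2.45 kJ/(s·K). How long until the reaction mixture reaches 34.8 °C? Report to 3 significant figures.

752 s

M c_p dT/dt = −UA(T − T_amb).
τ = M c_p/UA = 914.27 s; T_ss = T_amb = 21.400 °C.
T(t) = T_ss + (T₀ − T_ss)e^(−t/τ); set T = 34.8:
t = −τ ln[(T − T_ss)/(T₀ − T_ss)] = −914.27 · ln(0.43934) = 751.96 s.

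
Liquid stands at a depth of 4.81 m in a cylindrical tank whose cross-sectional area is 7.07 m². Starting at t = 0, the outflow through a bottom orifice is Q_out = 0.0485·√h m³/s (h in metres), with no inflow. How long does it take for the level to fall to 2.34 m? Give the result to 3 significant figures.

193 s

With no inflow, A dh/dt = −0.0485 √h.
This is separable: 2 d(√h)/dt = −0.0485/A, so √h = √h₀ − (0.0485/(2A)) t.
t = 2A(√h₀ − √h)/0.0485 = 2·7.07·(√4.81 − √2.34)/0.0485
  = 14.140 × (2.1932 − 1.5297) / 0.0485 = 193.43 s.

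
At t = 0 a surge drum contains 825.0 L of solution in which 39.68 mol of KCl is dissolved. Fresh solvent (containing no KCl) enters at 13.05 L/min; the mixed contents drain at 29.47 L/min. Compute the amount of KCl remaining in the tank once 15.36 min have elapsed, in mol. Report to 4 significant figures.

20.61 mol

Total volume: dV/dt = Q_in − Q_out = -16.4200 L/min, so V(t) = 825.0 − 16.4200 t and V(15.36) = 572.789 L.
Species balance (pure solvent in): dm/dt = −Q_out · m/V(t).
Separate: dm/m = −Q_out dt/V(t) ⇒ ln(m/m₀) = −(Q_out/(Q_in−Q_out)) ln(V/V₀).
m = m₀ (V₀/V)^(Q_out/(Q_in−Q_out)) = 39.68 × (825.0/572.789)^(-1.79476) = 20.6146 mol.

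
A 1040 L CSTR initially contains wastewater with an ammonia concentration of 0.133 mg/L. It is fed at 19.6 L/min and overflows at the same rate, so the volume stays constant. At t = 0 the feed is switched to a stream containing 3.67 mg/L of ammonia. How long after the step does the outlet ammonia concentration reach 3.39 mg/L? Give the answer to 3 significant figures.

135 min

Unsteady species balance (constant V, well mixed): V dC/dt = Q(C_in − C), so τ = V/Q = 53.061 min.
C(t) = C_in + (C₀ − C_in) e^(−t/τ). Set C = 3.39 and solve for t:
e^(−t/τ) = (C − C_in)/(C₀ − C_in) = (3.39 − 3.67)/(0.133 − 3.67) = 0.079163
t = −τ ln(…) = 53.061 × 2.5362 = 134.58 min.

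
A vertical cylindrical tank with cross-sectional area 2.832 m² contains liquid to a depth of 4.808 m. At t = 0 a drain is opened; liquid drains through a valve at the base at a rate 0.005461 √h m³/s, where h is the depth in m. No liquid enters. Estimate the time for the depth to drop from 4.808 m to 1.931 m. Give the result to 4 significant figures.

With no inflow, A dh/dt = −0.005461 √h.
This is separable: 2 d(√h)/dt = −0.005461/A, so √h = √h₀ − (0.005461/(2A)) t.
t = 2A(√h₀ − √h)/0.005461 = 2·2.832·(√4.808 − √1.931)/0.005461
  = 5.66400 × (2.19272 − 1.38960) / 0.005461 = 832.965 s.

833.0 s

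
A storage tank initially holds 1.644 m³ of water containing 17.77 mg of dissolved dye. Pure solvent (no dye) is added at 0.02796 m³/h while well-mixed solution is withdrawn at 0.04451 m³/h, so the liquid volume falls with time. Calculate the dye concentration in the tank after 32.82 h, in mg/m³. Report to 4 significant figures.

5.489 mg/m³

Total volume: dV/dt = Q_in − Q_out = -0.0165500 m³/h, so V(t) = 1.644 − 0.0165500 t and V(32.82) = 1.10083 m³.
No dye enters, so dm/dt = −Q_out · (m/V).
dm/m = −Q_out dt/(V₀ − 0.0165500 t); integrating gives ln(m/m₀) = −(Q_out/(Q_in−Q_out)) ln(V/V₀).
m = m₀ (V₀/V)^(Q_out/(Q_in−Q_out)) = 17.77 × (1.644/1.10083)^(-2.68943) = 6.04280 mg.
C = m/V = 6.04280/1.10083 = 5.48931 mg/m³.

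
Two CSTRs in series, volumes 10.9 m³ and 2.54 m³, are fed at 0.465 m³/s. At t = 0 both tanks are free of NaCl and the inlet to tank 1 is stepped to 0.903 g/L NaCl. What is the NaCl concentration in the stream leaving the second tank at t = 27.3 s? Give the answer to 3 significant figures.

Each tank obeys Vᵢ dCᵢ/dt = Q(Cᵢ₋₁ − Cᵢ), so τᵢ = Vᵢ/Q.
τ₁ = 10.9/0.465 = 23.441 s; τ₂ = 2.54/0.465 = 5.4624 s.
Tank 1: C₁ = C_in(1 − e^(−t/τ₁)). Tank 2 (τ₁ ≠ τ₂): C₂ = C_in[1 − (τ₁ e^(−t/τ₁) − τ₂ e^(−t/τ₂))/(τ₁ − τ₂)].
At t = 27.3: e^(−t/τ₁) = 0.31204, e^(−t/τ₂) = 0.0067526.
C₂ = 0.903·[1 − (23.441·0.31204 − 5.4624·0.0067526)/(17.978)] = 0.903·0.59521 = 0.53747 g/L.

0.537 g/L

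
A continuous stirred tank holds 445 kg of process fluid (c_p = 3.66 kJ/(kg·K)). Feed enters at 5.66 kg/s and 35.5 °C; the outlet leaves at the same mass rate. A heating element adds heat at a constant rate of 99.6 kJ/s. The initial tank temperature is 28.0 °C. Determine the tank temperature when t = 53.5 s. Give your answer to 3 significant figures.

Heat balance on the well-mixed liquid: M c_p dT/dt = ṁ c_p (T_in − T) + 99.6.
τ = M/ṁ = 78.622 s; T_ss = T_in + Q̇/(ṁ c_p) = 35.5 + 99.6/(5.66·3.66) = 40.308 °C.
T approaches T_ss exponentially: T(t) = T_ss + (T₀ − T_ss) e^(−t/τ).
T(53.5) = 40.308 + (-12.308)·e^(−53.5/78.622) = 40.308 + (-12.308)·0.50638 = 34.075 °C.

34.1 °C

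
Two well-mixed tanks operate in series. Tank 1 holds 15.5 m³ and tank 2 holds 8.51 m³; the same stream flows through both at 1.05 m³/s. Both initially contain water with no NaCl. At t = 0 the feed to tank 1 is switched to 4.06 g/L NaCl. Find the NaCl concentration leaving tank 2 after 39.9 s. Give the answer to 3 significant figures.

Each tank obeys Vᵢ dCᵢ/dt = Q(Cᵢ₋₁ − Cᵢ), so τᵢ = Vᵢ/Q.
τ₁ = 15.5/1.05 = 14.762 s; τ₂ = 8.51/1.05 = 8.1048 s.
Solving the cascade with C₁(0)=C₂(0)=0 gives C₂(t) = C_in[1 − (τ₁ e^(−t/τ₁) − τ₂ e^(−t/τ₂))/(τ₁ − τ₂)].
At t = 39.9: e^(−t/τ₁) = 0.067011, e^(−t/τ₂) = 0.0072770.
C₂ = 4.06·[1 − (14.762·0.067011 − 8.1048·0.0072770)/(6.6571)] = 4.06·0.86027 = 3.4927 g/L.

3.49 g/L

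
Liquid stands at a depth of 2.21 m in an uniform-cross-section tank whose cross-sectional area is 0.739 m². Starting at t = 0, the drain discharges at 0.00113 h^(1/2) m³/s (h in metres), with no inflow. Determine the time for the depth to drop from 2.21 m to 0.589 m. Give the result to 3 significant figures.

A dh/dt = −Q_out = −0.00113 √h.
Separate and integrate: 2(√h − √h₀) = −(0.00113/A) t.
t = 2A(√h₀ − √h)/0.00113 = 2·0.739·(√2.21 − √0.589)/0.00113
  = 1.4780 × (1.4866 − 0.76746) / 0.00113 = 940.61 s.

941 s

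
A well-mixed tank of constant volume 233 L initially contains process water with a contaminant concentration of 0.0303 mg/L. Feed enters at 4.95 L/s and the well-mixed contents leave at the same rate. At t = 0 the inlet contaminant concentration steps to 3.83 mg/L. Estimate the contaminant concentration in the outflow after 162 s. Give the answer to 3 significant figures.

3.71 mg/L

Unsteady species balance (constant V, well mixed): V dC/dt = Q(C_in − C).
Rewrite as dC/dt + C/τ = C_in/τ, τ = V/Q = 47.071 s.
Solution: C(t) = C_in + (C₀ − C_in) e^(−t/τ).
C(162) = 3.83 + (0.0303 − 3.83)·e^(−162/47.071) = 3.83 + (-3.7997)·0.032012 = 3.7084 mg/L.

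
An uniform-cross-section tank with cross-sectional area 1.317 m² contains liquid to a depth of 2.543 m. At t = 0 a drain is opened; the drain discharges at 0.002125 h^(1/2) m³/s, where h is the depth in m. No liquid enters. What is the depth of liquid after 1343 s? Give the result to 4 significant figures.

A dh/dt = −Q_out = −0.002125 √h.
∫ h^(−1/2) dh = −(0.002125/A) ∫ dt, giving 2√h = 2√h₀ − (0.002125/A) t.
√h = √2.543 − 0.002125·1343/(2·1.317) = 1.59468 − 1.08348 = 0.511203.
h = 0.511203² = 0.261328 m.

0.2613 m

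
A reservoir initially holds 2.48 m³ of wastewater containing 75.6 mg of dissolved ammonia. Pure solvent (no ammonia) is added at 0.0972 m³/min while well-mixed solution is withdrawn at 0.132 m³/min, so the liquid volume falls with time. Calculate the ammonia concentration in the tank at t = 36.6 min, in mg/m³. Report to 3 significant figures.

4.07 mg/m³

Let m(t) be the amount of ammonia. Volume: V(t) = V₀ + (Q_in − Q_out) t = 2.48 − 0.034800 t; V(36.6) = 1.2063 m³.
Solute balance: dm/dt = 0 − Q_out C = −Q_out m/V(t).
Separate: dm/m = −Q_out dt/V(t) ⇒ ln(m/m₀) = −(Q_out/(Q_in−Q_out)) ln(V/V₀).
m = m₀ (V₀/V)^(Q_out/(Q_in−Q_out)) = 75.6 × (2.48/1.2063)^(-3.7931) = 4.9127 mg.
C = m/V = 4.9127/1.2063 = 4.0725 mg/m³.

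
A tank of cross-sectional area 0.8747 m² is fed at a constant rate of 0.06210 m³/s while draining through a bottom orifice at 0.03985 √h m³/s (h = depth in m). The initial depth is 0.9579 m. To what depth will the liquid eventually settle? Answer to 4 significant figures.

Accumulation of liquid (constant cross-section A): A dh/dt = Q_in − 0.03985 √h. At steady state dh/dt = 0:
Q_in = 0.03985 √h_ss ⇒ √h_ss = 0.06210/0.03985 = 1.55834.
h_ss = 1.55834² = 2.42844 m. (Since h₀ = 0.9579 m < h_ss, the level will rise toward this value.)

2.428 m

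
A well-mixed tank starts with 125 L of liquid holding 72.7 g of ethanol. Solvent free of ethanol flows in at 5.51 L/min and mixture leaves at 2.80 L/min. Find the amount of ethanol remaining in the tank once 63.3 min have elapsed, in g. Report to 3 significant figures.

Let m(t) be the amount of ethanol. Volume: V(t) = V₀ + (Q_in − Q_out) t = 125 + 2.7100 t; V(63.3) = 296.54 L.
Species balance (pure solvent in): dm/dt = −Q_out · m/V(t).
dm/m = −Q_out dt/(V₀ + 2.7100 t); integrating gives ln(m/m₀) = −(Q_out/(Q_in−Q_out)) ln(V/V₀).
m = m₀ (V₀/V)^(Q_out/(Q_in−Q_out)) = 72.7 × (125/296.54)^(1.0332) = 29.778 g.

29.8 g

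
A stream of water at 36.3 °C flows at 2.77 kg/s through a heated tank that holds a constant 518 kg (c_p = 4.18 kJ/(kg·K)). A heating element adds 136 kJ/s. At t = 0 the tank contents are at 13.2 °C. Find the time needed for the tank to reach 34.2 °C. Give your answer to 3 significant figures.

173 s

Unsteady energy balance on the tank contents: M c_p dT/dt = ṁ c_p (T_in − T) + 136.
τ = M/ṁ = 187.00 s; T_ss = T_in + Q̇/(ṁ c_p) = 48.046 °C.
T(t) = T_ss + (T₀ − T_ss) e^(−t/τ). Set T = 34.2:
e^(−t/τ) = (34.2 − 48.046)/(13.2 − 48.046) = 0.39734
t = −187.00 · ln(0.39734) = 172.60 s.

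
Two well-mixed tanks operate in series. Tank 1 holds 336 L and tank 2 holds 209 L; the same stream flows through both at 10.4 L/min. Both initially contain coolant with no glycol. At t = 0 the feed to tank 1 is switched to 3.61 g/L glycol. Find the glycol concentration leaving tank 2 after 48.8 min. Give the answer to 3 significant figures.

2.03 g/L

Each tank obeys Vᵢ dCᵢ/dt = Q(Cᵢ₋₁ − Cᵢ), so τᵢ = Vᵢ/Q.
τ₁ = 336/10.4 = 32.308 min; τ₂ = 209/10.4 = 20.096 min.
Solving the cascade with C₁(0)=C₂(0)=0 gives C₂(t) = C_in[1 − (τ₁ e^(−t/τ₁) − τ₂ e^(−t/τ₂))/(τ₁ − τ₂)].
At t = 48.8: e^(−t/τ₁) = 0.22080, e^(−t/τ₂) = 0.088184.
C₂ = 3.61·[1 − (32.308·0.22080 − 20.096·0.088184)/(12.212)] = 3.61·0.56095 = 2.0250 g/L.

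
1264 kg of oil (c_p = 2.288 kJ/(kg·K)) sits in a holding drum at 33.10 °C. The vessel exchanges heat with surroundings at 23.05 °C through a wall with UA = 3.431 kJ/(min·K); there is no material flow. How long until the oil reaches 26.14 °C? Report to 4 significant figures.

994.1 min

Lumped-capacitance energy balance: M c_p dT/dt = UA(T_amb − T).
τ = M c_p/UA = 842.912 min; T_ss = T_amb = 23.0500 °C.
T(t) = T_ss + (T₀ − T_ss)e^(−t/τ); set T = 26.14:
t = −τ ln[(T − T_ss)/(T₀ − T_ss)] = −842.912 · ln(0.307463) = 994.132 min.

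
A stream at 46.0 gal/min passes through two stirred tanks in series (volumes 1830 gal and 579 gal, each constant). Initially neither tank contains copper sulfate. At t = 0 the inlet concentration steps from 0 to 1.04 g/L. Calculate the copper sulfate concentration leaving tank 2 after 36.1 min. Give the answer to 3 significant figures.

Time constants: τᵢ = Vᵢ/Q for each well-mixed tank.
τ₁ = 1830/46.0 = 39.783 min; τ₂ = 579/46.0 = 12.587 min.
Tank 1: C₁ = C_in(1 − e^(−t/τ₁)). Tank 2 (τ₁ ≠ τ₂): C₂ = C_in[1 − (τ₁ e^(−t/τ₁) − τ₂ e^(−t/τ₂))/(τ₁ − τ₂)].
At t = 36.1: e^(−t/τ₁) = 0.40356, e^(−t/τ₂) = 0.056810.
C₂ = 1.04·[1 − (39.783·0.40356 − 12.587·0.056810)/(27.196)] = 1.04·0.43595 = 0.45339 g/L.

0.453 g/L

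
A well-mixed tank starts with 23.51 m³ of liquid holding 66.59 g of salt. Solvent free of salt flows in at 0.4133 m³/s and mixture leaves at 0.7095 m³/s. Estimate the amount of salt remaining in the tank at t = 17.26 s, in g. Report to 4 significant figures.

Total volume: dV/dt = Q_in − Q_out = -0.296200 m³/s, so V(t) = 23.51 − 0.296200 t and V(17.26) = 18.3976 m³.
Species balance (pure solvent in): dm/dt = −Q_out · m/V(t).
dm/m = −Q_out dt/(V₀ − 0.296200 t); integrating gives ln(m/m₀) = −(Q_out/(Q_in−Q_out)) ln(V/V₀).
m = m₀ (V₀/V)^(Q_out/(Q_in−Q_out)) = 66.59 × (23.51/18.3976)^(-2.39534) = 37.0105 g.

37.01 g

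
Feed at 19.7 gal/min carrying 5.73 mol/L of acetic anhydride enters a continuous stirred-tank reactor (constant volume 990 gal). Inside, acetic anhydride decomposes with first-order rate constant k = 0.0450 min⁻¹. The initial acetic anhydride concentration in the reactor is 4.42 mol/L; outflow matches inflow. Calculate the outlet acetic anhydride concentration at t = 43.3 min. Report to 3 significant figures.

V dC/dt = Q(C_in − C) − k V C.
dC/dt = (Q/V) C_in − (Q/V + k) C; effective rate a = Q/V + k = 0.019899 + 0.0450 = 0.064899 min⁻¹.
C_ss = Q C_in/(Q + kV) = 1.7569 mol/L; C(t) = C_ss + (C₀ − C_ss) e^(−a t).
C(43.3) = 1.7569 + (2.6631)·e^(−0.064899·43.3) = 1.7569 + (2.6631)·0.060197 = 1.9172 mol/L.

1.92 mol/L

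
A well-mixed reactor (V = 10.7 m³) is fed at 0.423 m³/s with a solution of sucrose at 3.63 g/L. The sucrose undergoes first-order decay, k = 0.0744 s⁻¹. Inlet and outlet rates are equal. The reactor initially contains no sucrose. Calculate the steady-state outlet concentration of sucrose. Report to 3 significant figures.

1.26 g/L

Species balance: V dC/dt = Q C_in − Q C − k V C.
At steady state: 0 = Q C_in − (Q + kV) C_ss, so C_ss = Q C_in/(Q + kV).
C_ss = 0.423·3.63/(0.423 + 0.0744·10.7) = 1.5355/1.2191 = 1.2595 g/L.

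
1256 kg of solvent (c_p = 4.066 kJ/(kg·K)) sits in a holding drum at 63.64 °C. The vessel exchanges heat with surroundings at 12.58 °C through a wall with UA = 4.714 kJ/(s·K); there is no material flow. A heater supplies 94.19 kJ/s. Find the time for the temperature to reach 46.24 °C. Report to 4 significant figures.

889.1 s

M c_p dT/dt = −UA(T − T_amb) + Q̇.
τ = M c_p/UA = 1083.35 s; T_ss = T_amb + Q̇/UA = 12.58 + 94.19/4.714 = 32.5609 °C.
T(t) = T_ss + (T₀ − T_ss)e^(−t/τ); set T = 46.24:
t = −τ ln[(T − T_ss)/(T₀ − T_ss)] = −1083.35 · ln(0.440138) = 889.067 s.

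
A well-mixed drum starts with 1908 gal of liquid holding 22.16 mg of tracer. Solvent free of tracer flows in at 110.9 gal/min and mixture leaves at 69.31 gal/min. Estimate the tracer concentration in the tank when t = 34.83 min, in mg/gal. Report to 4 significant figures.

Total volume: dV/dt = Q_in − Q_out = 41.5900 gal/min, so V(t) = 1908 + 41.5900 t and V(34.83) = 3356.58 gal.
Species balance (pure solvent in): dm/dt = −Q_out · m/V(t).
Separate: dm/m = −Q_out dt/V(t) ⇒ ln(m/m₀) = −(Q_out/(Q_in−Q_out)) ln(V/V₀).
m = m₀ (V₀/V)^(Q_out/(Q_in−Q_out)) = 22.16 × (1908/3356.58)^(1.66651) = 8.64460 mg.
C = m/V = 8.64460/3356.58 = 0.00257542 mg/gal.

0.002575 mg/gal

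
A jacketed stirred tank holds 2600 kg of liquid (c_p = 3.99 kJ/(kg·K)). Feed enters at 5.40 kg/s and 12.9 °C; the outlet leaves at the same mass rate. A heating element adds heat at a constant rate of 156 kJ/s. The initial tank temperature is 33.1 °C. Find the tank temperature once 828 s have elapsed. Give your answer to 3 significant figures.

M c_p dT/dt = ṁ c_p (T_in − T) + Q̇.
τ = M/ṁ = 481.48 s; T_ss = T_in + Q̇/(ṁ c_p) = 12.9 + 156/(5.40·3.99) = 20.140 °C.
Solution: T(t) = T_ss + (T₀ − T_ss) e^(−t/τ).
T(828) = 20.140 + (12.960)·e^(−828/481.48) = 20.140 + (12.960)·0.17912 = 22.462 °C.

22.5 °C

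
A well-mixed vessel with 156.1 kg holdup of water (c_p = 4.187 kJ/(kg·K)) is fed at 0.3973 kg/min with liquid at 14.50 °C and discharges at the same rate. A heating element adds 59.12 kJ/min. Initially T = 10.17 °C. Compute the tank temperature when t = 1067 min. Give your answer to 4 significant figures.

47.40 °C

Energy balance: M c_p dT/dt = ṁ c_p (T_in − T) + 59.12.
Rearrange: dT/dt = (T_ss − T)/τ with τ = M/ṁ = 392.902 min and T_ss = T_in + Q̇/(ṁ c_p) = 50.0396 °C.
T approaches T_ss exponentially: T(t) = T_ss + (T₀ − T_ss) e^(−t/τ).
T(1067) = 50.0396 + (-39.8696)·e^(−1067/392.902) = 50.0396 + (-39.8696)·0.0661593 = 47.4019 °C.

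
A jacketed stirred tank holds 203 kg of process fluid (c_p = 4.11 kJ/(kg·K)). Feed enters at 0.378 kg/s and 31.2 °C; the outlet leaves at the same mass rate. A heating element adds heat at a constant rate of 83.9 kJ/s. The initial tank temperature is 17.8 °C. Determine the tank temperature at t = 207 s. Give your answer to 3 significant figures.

39.4 °C

First-law balance (no shaft work): M c_p dT/dt = ṁ c_p (T_in − T) + 83.9.
Rearrange: dT/dt = (T_ss − T)/τ with τ = M/ṁ = 537.04 s and T_ss = T_in + Q̇/(ṁ c_p) = 85.204 °C.
This is linear first-order; T(t) = T_ss + (T₀ − T_ss) e^(−t/τ).
T(207) = 85.204 + (-67.404)·e^(−207/537.04) = 85.204 + (-67.404)·0.68015 = 39.360 °C.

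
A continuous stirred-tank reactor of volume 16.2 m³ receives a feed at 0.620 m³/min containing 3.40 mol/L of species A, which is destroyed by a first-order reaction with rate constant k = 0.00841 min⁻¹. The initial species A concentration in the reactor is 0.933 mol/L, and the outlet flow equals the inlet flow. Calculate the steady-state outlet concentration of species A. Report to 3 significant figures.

2.79 mol/L

V dC/dt = Q(C_in − C) − k V C.
Steady state (dC/dt = 0): C_ss = Q C_in/(Q + kV) = C_in/(1 + kV/Q).
C_ss = 0.620·3.40/(0.620 + 0.00841·16.2) = 2.1080/0.75624 = 2.7875 mol/L.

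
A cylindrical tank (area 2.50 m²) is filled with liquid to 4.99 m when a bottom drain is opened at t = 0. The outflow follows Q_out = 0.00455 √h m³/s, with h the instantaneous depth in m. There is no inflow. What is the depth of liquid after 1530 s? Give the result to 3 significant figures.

With no inflow, A dh/dt = −0.00455 √h.
This is separable: 2 d(√h)/dt = −0.00455/A, so √h = √h₀ − (0.00455/(2A)) t.
√h = √4.99 − 0.00455·1530/(2·2.50) = 2.2338 − 1.3923 = 0.84153.
h = 0.84153² = 0.70817 m.

0.708 m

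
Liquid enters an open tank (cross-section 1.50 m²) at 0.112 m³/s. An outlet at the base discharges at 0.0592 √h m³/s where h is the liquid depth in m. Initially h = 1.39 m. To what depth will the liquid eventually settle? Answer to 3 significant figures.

A dh/dt = Q_in − 0.0592 √h. Steady state requires inflow = outflow:
Q_in = 0.0592 √h_ss ⇒ √h_ss = 0.112/0.0592 = 1.8919.
h_ss = 1.8919² = 3.5793 m. (Since h₀ = 1.39 m < h_ss, the level will rise toward this value.)

3.58 m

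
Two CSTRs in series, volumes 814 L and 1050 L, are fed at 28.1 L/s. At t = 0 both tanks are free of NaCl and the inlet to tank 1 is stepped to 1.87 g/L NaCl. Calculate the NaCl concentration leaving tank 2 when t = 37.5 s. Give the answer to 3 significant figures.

0.588 g/L

Species balance on tank i: dCᵢ/dt = (Cᵢ₋₁ − Cᵢ)/τᵢ with τᵢ = Vᵢ/Q.
τ₁ = 814/28.1 = 28.968 s; τ₂ = 1050/28.1 = 37.367 s.
Solving the cascade with C₁(0)=C₂(0)=0 gives C₂(t) = C_in[1 − (τ₁ e^(−t/τ₁) − τ₂ e^(−t/τ₂))/(τ₁ − τ₂)].
At t = 37.5: e^(−t/τ₁) = 0.27403, e^(−t/τ₂) = 0.36657.
C₂ = 1.87·[1 − (28.968·0.27403 − 37.367·0.36657)/(-8.3986)] = 1.87·0.31424 = 0.58763 g/L.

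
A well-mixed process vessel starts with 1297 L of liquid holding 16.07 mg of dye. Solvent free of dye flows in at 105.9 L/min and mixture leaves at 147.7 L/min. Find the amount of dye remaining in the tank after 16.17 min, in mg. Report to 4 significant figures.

1.191 mg

Total volume: dV/dt = Q_in − Q_out = -41.8000 L/min, so V(t) = 1297 − 41.8000 t and V(16.17) = 621.094 L.
Species balance (pure solvent in): dm/dt = −Q_out · m/V(t).
dm/m = −Q_out dt/(V₀ − 41.8000 t); integrating gives ln(m/m₀) = −(Q_out/(Q_in−Q_out)) ln(V/V₀).
m = m₀ (V₀/V)^(Q_out/(Q_in−Q_out)) = 16.07 × (1297/621.094)^(-3.53349) = 1.19142 mg.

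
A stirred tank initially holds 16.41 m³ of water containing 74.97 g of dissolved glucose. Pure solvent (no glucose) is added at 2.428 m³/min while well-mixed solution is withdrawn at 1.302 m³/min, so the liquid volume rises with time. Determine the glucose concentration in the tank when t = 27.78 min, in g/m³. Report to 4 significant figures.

0.4578 g/m³

Let m(t) be the amount of glucose. Volume: V(t) = V₀ + (Q_in − Q_out) t = 16.41 + 1.12600 t; V(27.78) = 47.6903 m³.
No glucose enters, so dm/dt = −Q_out · (m/V).
Separate: dm/m = −Q_out dt/V(t) ⇒ ln(m/m₀) = −(Q_out/(Q_in−Q_out)) ln(V/V₀).
m = m₀ (V₀/V)^(Q_out/(Q_in−Q_out)) = 74.97 × (16.41/47.6903)^(1.15631) = 21.8347 g.
C = m/V = 21.8347/47.6903 = 0.457843 g/m³.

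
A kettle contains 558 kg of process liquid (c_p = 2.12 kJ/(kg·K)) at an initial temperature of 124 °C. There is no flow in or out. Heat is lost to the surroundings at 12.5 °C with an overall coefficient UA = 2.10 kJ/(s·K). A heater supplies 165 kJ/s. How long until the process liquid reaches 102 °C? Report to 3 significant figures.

621 s

Lumped-capacitance energy balance: M c_p dT/dt = UA(T_amb − T) + Q̇.
τ = M c_p/UA = 563.31 s; T_ss = T_amb + Q̇/UA = 12.5 + 165/2.10 = 91.071 °C.
T(t) = T_ss + (T₀ − T_ss)e^(−t/τ); set T = 102:
t = −τ ln[(T − T_ss)/(T₀ − T_ss)] = −563.31 · ln(0.33189) = 621.31 s.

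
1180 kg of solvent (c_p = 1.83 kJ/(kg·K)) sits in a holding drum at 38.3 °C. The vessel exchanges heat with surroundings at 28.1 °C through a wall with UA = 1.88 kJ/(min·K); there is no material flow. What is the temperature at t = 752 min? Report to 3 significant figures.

M c_p dT/dt = −UA(T − T_amb).
dT/dt = (T_ss − T)/τ with T_ss = T_amb = 28.100 °C, τ = M c_p/UA = 1180·1.83/1.88 = 1148.6 min.
T approaches T_ss exponentially: T(t) = T_ss + (T₀ − T_ss) e^(−t/τ).
T(752) = 28.100 + (10.200)·0.51960 = 33.400 °C.

33.4 °C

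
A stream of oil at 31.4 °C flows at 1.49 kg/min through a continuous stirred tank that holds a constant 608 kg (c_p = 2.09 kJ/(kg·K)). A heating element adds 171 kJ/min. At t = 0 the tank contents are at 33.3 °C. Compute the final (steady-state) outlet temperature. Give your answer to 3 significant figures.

86.3 °C

Heat balance on the well-mixed liquid: M c_p dT/dt = ṁ c_p (T_in − T) + 171.
At steady state dT/dt = 0 ⇒ T_ss = T_in + Q̇/(ṁ c_p) = 31.4 + 171/(1.49·2.09) = 86.312 °C.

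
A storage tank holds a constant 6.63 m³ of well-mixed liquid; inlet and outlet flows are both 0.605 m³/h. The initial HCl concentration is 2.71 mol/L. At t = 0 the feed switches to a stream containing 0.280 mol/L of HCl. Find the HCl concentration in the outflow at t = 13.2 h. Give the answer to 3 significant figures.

1.01 mol/L

Mass balance on the solute (V constant): V dC/dt = Q(C_in − C).
Time constant τ = V/Q = 6.63/0.605 = 10.959 h.
Solution: C(t) = C_in + (C₀ − C_in) e^(−t/τ).
C(13.2) = 0.280 + (2.71 − 0.280)·e^(−13.2/10.959) = 0.280 + (2.4300)·0.29983 = 1.0086 mol/L.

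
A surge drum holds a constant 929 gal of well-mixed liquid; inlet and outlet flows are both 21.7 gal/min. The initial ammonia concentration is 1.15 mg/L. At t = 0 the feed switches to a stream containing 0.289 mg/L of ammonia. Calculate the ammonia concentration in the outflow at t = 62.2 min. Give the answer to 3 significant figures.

0.490 mg/L

Unsteady species balance (constant V, well mixed): V dC/dt = Q(C_in − C).
Time constant τ = V/Q = 929/21.7 = 42.811 min.
C approaches C_in exponentially: C(t) = C_in + (C₀ − C_in) e^(−t/τ).
C(62.2) = 0.289 + (1.15 − 0.289)·e^(−62.2/42.811) = 0.289 + (0.86100)·0.23389 = 0.49038 mg/L.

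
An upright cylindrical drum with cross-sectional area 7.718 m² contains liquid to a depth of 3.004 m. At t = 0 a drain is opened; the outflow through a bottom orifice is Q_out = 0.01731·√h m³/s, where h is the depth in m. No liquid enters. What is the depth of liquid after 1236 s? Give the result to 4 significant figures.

A dh/dt = −Q_out = −0.01731 √h.
Separate and integrate: 2(√h − √h₀) = −(0.01731/A) t.
√h = √3.004 − 0.01731·1236/(2·7.718) = 1.73321 − 1.38606 = 0.347149.
h = 0.347149² = 0.120513 m.

0.1205 m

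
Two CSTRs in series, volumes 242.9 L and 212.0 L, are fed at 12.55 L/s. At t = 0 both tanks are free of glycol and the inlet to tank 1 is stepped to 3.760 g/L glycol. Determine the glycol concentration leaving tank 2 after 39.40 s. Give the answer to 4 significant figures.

2.404 g/L

Time constants: τᵢ = Vᵢ/Q for each well-mixed tank.
τ₁ = 242.9/12.55 = 19.3546 s; τ₂ = 212.0/12.55 = 16.8924 s.
Solving the cascade with C₁(0)=C₂(0)=0 gives C₂(t) = C_in[1 − (τ₁ e^(−t/τ₁) − τ₂ e^(−t/τ₂))/(τ₁ − τ₂)].
At t = 39.40: e^(−t/τ₁) = 0.130590, e^(−t/τ₂) = 0.0970620.
C₂ = 3.760·[1 − (19.3546·0.130590 − 16.8924·0.0970620)/(2.46215)] = 3.760·0.639381 = 2.40407 g/L.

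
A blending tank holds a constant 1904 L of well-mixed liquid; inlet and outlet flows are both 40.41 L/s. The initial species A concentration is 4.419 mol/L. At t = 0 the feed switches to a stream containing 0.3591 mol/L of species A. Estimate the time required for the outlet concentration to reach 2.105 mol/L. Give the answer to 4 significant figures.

Species balance: V dC/dt = Q(C_in − C) ⇒ τ = V/Q = 47.1171 s.
C(t) = C_in + (C₀ − C_in) e^(−t/τ). Set C = 2.105 and solve for t:
e^(−t/τ) = (C − C_in)/(C₀ − C_in) = (2.105 − 0.3591)/(4.419 − 0.3591) = 0.430035
t = −τ ln(…) = 47.1171 × 0.843888 = 39.7615 s.

39.76 s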